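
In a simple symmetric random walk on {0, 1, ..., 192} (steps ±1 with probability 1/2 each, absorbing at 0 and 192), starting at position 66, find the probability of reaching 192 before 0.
P(hit 192 before 0) = 66/192 = 11/32

Let u_k = P(hit 192 before 0 | start at k). Then u_0 = 0, u_192 = 1, and u_k = u_{k-1}/2 + u_{k+1}/2 for 1 ≤ k ≤ 191. This harmonic recurrence is solved by u_k = k/192, giving u_66 = 66/192 = 11/32.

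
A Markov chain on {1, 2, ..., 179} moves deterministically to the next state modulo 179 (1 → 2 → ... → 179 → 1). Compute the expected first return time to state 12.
E[T_12 | X_0 = 12] = 179

The chain cycles deterministically, so starting at state 12 it returns in exactly 179 steps. Equivalently, the stationary distribution is uniform π_j = 1/179 for every state j, so by Kac's formula E[T_12] = 1/π_12 = 179.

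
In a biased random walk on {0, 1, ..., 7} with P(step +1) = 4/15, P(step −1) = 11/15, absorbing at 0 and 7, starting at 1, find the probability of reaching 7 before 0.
P(hit 7 before 0) = (1 − (11/4)^1) / (1 − (11/4)^7) = 4096/2781541

Let u_k denote P(reach 7 before 0 | start at k). Boundary: u_0 = 0, u_7 = 1. Recurrence: u_k = 4/15·u_{k+1} + 11/15·u_{k-1} for 1 ≤ k ≤ 6. Try u_k = A + B·r^k with r = q/p = (11/15)/(4/15) = 11/4. Substitution satisfies the recurrence; boundary conditions give:
  u_k = (1 − r^k) / (1 − r^N) = (1 − (11/4)^1) / (1 − (11/4)^7) = 4096/2781541.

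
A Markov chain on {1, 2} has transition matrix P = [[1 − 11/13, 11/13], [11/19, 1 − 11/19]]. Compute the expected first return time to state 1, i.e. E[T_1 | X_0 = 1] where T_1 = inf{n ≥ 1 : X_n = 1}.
E[T_1 | X_0 = 1] = 1/π_1 = 32/13

For an irreducible recurrent Markov chain with stationary distribution π, E[T_i | X_0 = i] = 1/π_i (Kac's formula). Here π_1 = (11/19)/(11/13 + 11/19) = (11/19)/(352/247) = 13/32, so E[T_1 | X_0 = 1] = 1/π_1 = (11/13 + 11/19)/(11/19) = (352/247)/(11/19) = 32/13.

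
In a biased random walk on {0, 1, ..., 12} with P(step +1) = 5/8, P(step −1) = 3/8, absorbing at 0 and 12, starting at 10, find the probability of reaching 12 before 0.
P(hit 12 before 0) = (1 − (3/5)^10) / (1 − (3/5)^12) = 15166525/15225574

Let u_k denote P(reach 12 before 0 | start at k). Boundary: u_0 = 0, u_12 = 1. Recurrence: u_k = 5/8·u_{k+1} + 3/8·u_{k-1} for 1 ≤ k ≤ 11. Try u_k = A + B·r^k with r = q/p = (3/8)/(5/8) = 3/5. Substitution satisfies the recurrence; boundary conditions give:
  u_k = (1 − r^k) / (1 − r^N) = (1 − (3/5)^10) / (1 − (3/5)^12) = 15166525/15225574.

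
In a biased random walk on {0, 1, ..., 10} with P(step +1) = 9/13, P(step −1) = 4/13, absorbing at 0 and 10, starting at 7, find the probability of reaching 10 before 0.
P(hit 10 before 0) = (1 − (4/9)^7) / (1 − (4/9)^10) = 694968093/697147165

Let u_k denote P(reach 10 before 0 | start at k). Boundary: u_0 = 0, u_10 = 1. Recurrence: u_k = 9/13·u_{k+1} + 4/13·u_{k-1} for 1 ≤ k ≤ 9. Try u_k = A + B·r^k with r = q/p = (4/13)/(9/13) = 4/9. Substitution satisfies the recurrence; boundary conditions give:
  u_k = (1 − r^k) / (1 − r^N) = (1 − (4/9)^7) / (1 − (4/9)^10) = 694968093/697147165.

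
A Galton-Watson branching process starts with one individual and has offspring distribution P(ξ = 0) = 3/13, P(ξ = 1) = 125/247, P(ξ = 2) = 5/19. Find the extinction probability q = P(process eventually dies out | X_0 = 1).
q = 57/65

The pgf is f(s) = 3/13 + 125/247·s + 5/19·s². The extinction probability q is the smallest fixed point of f in [0, 1]. Setting s = f(s):
  5/19·s² + (125/247 − 1)·s + 3/13 = 0
  5/19·s² − (3/13 + 5/19)·s + 3/13 = 0
which factors as (s − 1)·(5/19·s − 3/13) = 0, giving roots s = 1 and s = (3/13)/(5/19) = 57/65.
Mean offspring μ = 125/247 + 2·5/19 = 255/247 > 1 (supercritical), so q < 1. The extinction probability is the smaller root: q = (3/13)/(5/19) = 57/65.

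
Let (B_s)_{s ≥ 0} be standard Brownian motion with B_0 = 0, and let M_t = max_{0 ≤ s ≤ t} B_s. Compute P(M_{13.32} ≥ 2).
P(M_{13.32} ≥ 2) = 2·P(B_{13.32} ≥ 2) = 2(1 − Φ(2/√13.32)) ≈ 0.5837

By the reflection principle for Brownian motion, P(M_t ≥ a) = 2 · P(B_t ≥ a) for a ≥ 0. Since B_t ~ N(0, t), P(B_t ≥ 2) = 1 − Φ(2/√t) = 1 − Φ(2/√13.32) = 1 − Φ(0.5480). So
  P(M_{13.32} ≥ 2) = 2(1 − Φ(0.5480)) ≈ 0.5837.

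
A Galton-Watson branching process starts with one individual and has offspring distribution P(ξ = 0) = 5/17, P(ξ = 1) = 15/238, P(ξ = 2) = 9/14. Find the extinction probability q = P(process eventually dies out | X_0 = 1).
q = 70/153

The pgf is f(s) = 5/17 + 15/238·s + 9/14·s². The extinction probability q is the smallest fixed point of f in [0, 1]. Setting s = f(s):
  9/14·s² + (15/238 − 1)·s + 5/17 = 0
  9/14·s² − (5/17 + 9/14)·s + 5/17 = 0
which factors as (s − 1)·(9/14·s − 5/17) = 0, giving roots s = 1 and s = (5/17)/(9/14) = 70/153.
Mean offspring μ = 15/238 + 2·9/14 = 321/238 > 1 (supercritical), so q < 1. The extinction probability is the smaller root: q = (5/17)/(9/14) = 70/153.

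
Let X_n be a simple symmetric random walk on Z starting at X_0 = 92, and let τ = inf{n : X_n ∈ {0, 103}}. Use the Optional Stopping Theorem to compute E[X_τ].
E[X_τ] = 92

X_n is a martingale and τ is a bounded-mean stopping time (indeed τ is finite a.s. with bounded expectation since the walk is in a bounded region). By the OST, E[X_τ] = E[X_0] = 92. Equivalently: E[X_τ] = 103 · P(hit 103 first) + 0 · P(hit 0 first) = 103 · (92/103) = 92.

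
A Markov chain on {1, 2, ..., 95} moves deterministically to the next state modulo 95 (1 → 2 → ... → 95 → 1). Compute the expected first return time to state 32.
E[T_32 | X_0 = 32] = 95

The chain cycles deterministically, so starting at state 32 it returns in exactly 95 steps. Equivalently, the stationary distribution is uniform π_j = 1/95 for every state j, so by Kac's formula E[T_32] = 1/π_32 = 95.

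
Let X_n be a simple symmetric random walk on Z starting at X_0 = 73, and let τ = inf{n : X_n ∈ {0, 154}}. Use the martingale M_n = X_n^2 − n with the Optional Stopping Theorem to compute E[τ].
E[τ] = 5913

M_n = X_n^2 − n is a martingale (since E[X_{n+1}^2 | F_n] = X_n^2 + 1). By OST (τ has finite mean in a bounded region), E[M_τ] = E[M_0] = X_0^2 − 0 = 73^2 = 5329. Also E[M_τ] = E[X_τ^2] − E[τ]. The walk exits at 0 or 154, with P(hit 154 first) = 73/154, so E[X_τ^2] = 154^2 · 73/154 + 0 = 11242. Thus E[τ] = E[X_τ^2] − E[M_τ] = 11242 − 5329 = 5913 = 73(154 − 73) = 5913.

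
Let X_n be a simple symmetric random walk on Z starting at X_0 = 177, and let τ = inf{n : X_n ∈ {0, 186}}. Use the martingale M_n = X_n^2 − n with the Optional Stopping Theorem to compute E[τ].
E[τ] = 1593

M_n = X_n^2 − n is a martingale (since E[X_{n+1}^2 | F_n] = X_n^2 + 1). By OST (τ has finite mean in a bounded region), E[M_τ] = E[M_0] = X_0^2 − 0 = 177^2 = 31329. Also E[M_τ] = E[X_τ^2] − E[τ]. The walk exits at 0 or 186, with P(hit 186 first) = 177/186, so E[X_τ^2] = 186^2 · 177/186 + 0 = 32922. Thus E[τ] = E[X_τ^2] − E[M_τ] = 32922 − 31329 = 1593 = 177(186 − 177) = 1593.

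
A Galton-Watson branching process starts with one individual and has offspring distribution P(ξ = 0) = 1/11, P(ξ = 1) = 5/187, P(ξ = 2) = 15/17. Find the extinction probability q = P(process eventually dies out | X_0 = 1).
q = 17/165

The pgf is f(s) = 1/11 + 5/187·s + 15/17·s². The extinction probability q is the smallest fixed point of f in [0, 1]. Setting s = f(s):
  15/17·s² + (5/187 − 1)·s + 1/11 = 0
  15/17·s² − (1/11 + 15/17)·s + 1/11 = 0
which factors as (s − 1)·(15/17·s − 1/11) = 0, giving roots s = 1 and s = (1/11)/(15/17) = 17/165.
Mean offspring μ = 5/187 + 2·15/17 = 335/187 > 1 (supercritical), so q < 1. The extinction probability is the smaller root: q = (1/11)/(15/17) = 17/165.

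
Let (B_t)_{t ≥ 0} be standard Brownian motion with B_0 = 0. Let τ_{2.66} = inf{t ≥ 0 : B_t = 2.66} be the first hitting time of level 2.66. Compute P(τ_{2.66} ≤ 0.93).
P(τ_{2.66} ≤ 0.93) = 2(1 − Φ(2.66/√0.93)) = 2(1 − Φ(2.7583)) ≈ 0.0058

By the reflection principle for standard BM, P(τ_b ≤ t) = 2 · P(B_t ≥ b). Since B_t ~ N(0, t), P(B_t ≥ 2.66) = 1 − Φ(2.66/√t) = 1 − Φ(2.66/√0.93) = 1 − Φ(2.7583) ≈ 0.00291. Doubling: P(τ_{2.66} ≤ 0.93) ≈ 2 · 0.00291 = 0.00582 ≈ 0.0058.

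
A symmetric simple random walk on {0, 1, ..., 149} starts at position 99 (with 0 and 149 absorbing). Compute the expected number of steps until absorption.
E[τ | X_0 = 99] = 4950

Let v_k = E[τ | X_0 = k]. Boundary: v_0 = v_149 = 0. Recurrence: v_k = 1 + (v_{k-1} + v_{k+1})/2 for 1 ≤ k ≤ 148. The particular solution to v_k − (v_{k-1} + v_{k+1})/2 = 1 is v_k = −k^2. Adding homogeneous solution A + B k and matching boundaries gives v_k = k (149 − k). Substituting k = 99: v_99 = 99 · 50 = 4950.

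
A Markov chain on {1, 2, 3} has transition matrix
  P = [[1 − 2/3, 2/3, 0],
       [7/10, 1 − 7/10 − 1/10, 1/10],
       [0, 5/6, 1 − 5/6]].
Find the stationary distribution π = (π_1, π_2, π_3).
π = (15/31, 100/217, 12/217)

This is a birth-death chain on three states, which satisfies detailed balance: π_1 · P_{12} = π_2 · P_{21} and π_2 · P_{23} = π_3 · P_{32}.
From π_1 · 2/3 = π_2 · 7/10: π_2/π_1 = (2/3)/(7/10) = 20/21.
From π_2 · 1/10 = π_3 · 5/6: π_3/π_2 = (1/10)/(5/6) = 3/25.
Take π_1 proportional to 1; then unnormalized π = (1, 20/21, 4/35). Normalize by dividing by the sum 31/15:
  π = (15/31, 100/217, 12/217).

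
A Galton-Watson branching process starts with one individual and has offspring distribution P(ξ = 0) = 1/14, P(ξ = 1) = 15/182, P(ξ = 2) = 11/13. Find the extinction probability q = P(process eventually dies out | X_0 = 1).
q = 13/154

The pgf is f(s) = 1/14 + 15/182·s + 11/13·s². The extinction probability q is the smallest fixed point of f in [0, 1]. Setting s = f(s):
  11/13·s² + (15/182 − 1)·s + 1/14 = 0
  11/13·s² − (1/14 + 11/13)·s + 1/14 = 0
which factors as (s − 1)·(11/13·s − 1/14) = 0, giving roots s = 1 and s = (1/14)/(11/13) = 13/154.
Mean offspring μ = 15/182 + 2·11/13 = 323/182 > 1 (supercritical), so q < 1. The extinction probability is the smaller root: q = (1/14)/(11/13) = 13/154.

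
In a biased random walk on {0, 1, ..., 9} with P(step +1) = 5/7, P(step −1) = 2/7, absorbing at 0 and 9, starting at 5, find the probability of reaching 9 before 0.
P(hit 9 before 0) = (1 − (2/5)^5) / (1 − (2/5)^9) = 644375/650871

Let u_k denote P(reach 9 before 0 | start at k). Boundary: u_0 = 0, u_9 = 1. Recurrence: u_k = 5/7·u_{k+1} + 2/7·u_{k-1} for 1 ≤ k ≤ 8. Try u_k = A + B·r^k with r = q/p = (2/7)/(5/7) = 2/5. Substitution satisfies the recurrence; boundary conditions give:
  u_k = (1 − r^k) / (1 − r^N) = (1 − (2/5)^5) / (1 − (2/5)^9) = 644375/650871.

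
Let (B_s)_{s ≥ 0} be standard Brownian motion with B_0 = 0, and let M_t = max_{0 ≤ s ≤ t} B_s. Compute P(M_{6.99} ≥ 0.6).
P(M_{6.99} ≥ 0.6) = 2·P(B_{6.99} ≥ 0.6) = 2(1 − Φ(0.6/√6.99)) ≈ 0.8205

By the reflection principle for Brownian motion, P(M_t ≥ a) = 2 · P(B_t ≥ a) for a ≥ 0. Since B_t ~ N(0, t), P(B_t ≥ 0.6) = 1 − Φ(0.6/√t) = 1 − Φ(0.6/√6.99) = 1 − Φ(0.2269). So
  P(M_{6.99} ≥ 0.6) = 2(1 − Φ(0.2269)) ≈ 0.8205.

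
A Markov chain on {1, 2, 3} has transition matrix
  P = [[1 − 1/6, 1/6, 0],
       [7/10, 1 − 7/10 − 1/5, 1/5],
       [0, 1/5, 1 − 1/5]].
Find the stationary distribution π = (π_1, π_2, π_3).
π = (21/31, 5/31, 5/31)

This is a birth-death chain on three states, which satisfies detailed balance: π_1 · P_{12} = π_2 · P_{21} and π_2 · P_{23} = π_3 · P_{32}.
From π_1 · 1/6 = π_2 · 7/10: π_2/π_1 = (1/6)/(7/10) = 5/21.
From π_2 · 1/5 = π_3 · 1/5: π_3/π_2 = (1/5)/(1/5) = 1.
Take π_1 proportional to 1; then unnormalized π = (1, 5/21, 5/21). Normalize by dividing by the sum 31/21:
  π = (21/31, 5/31, 5/31).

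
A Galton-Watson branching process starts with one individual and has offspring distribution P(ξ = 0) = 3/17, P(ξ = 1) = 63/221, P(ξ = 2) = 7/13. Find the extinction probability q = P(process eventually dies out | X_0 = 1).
q = 39/119

The pgf is f(s) = 3/17 + 63/221·s + 7/13·s². The extinction probability q is the smallest fixed point of f in [0, 1]. Setting s = f(s):
  7/13·s² + (63/221 − 1)·s + 3/17 = 0
  7/13·s² − (3/17 + 7/13)·s + 3/17 = 0
which factors as (s − 1)·(7/13·s − 3/17) = 0, giving roots s = 1 and s = (3/17)/(7/13) = 39/119.
Mean offspring μ = 63/221 + 2·7/13 = 301/221 > 1 (supercritical), so q < 1. The extinction probability is the smaller root: q = (3/17)/(7/13) = 39/119.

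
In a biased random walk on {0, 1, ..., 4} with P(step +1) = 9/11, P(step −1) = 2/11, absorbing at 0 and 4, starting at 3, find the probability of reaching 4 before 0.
P(hit 4 before 0) = (1 − (2/9)^3) / (1 − (2/9)^4) = 927/935

Let u_k denote P(reach 4 before 0 | start at k). Boundary: u_0 = 0, u_4 = 1. Recurrence: u_k = 9/11·u_{k+1} + 2/11·u_{k-1} for 1 ≤ k ≤ 3. Try u_k = A + B·r^k with r = q/p = (2/11)/(9/11) = 2/9. Substitution satisfies the recurrence; boundary conditions give:
  u_k = (1 − r^k) / (1 − r^N) = (1 − (2/9)^3) / (1 − (2/9)^4) = 927/935.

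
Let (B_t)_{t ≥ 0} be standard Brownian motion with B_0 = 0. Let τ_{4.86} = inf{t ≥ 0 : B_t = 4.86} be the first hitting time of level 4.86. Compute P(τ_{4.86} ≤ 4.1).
P(τ_{4.86} ≤ 4.1) = 2(1 − Φ(4.86/√4.1)) = 2(1 − Φ(2.4002)) ≈ 0.0164

By the reflection principle for standard BM, P(τ_b ≤ t) = 2 · P(B_t ≥ b). Since B_t ~ N(0, t), P(B_t ≥ 4.86) = 1 − Φ(4.86/√t) = 1 − Φ(4.86/√4.1) = 1 − Φ(2.4002) ≈ 0.00819. Doubling: P(τ_{4.86} ≤ 4.1) ≈ 2 · 0.00819 = 0.01638 ≈ 0.0164.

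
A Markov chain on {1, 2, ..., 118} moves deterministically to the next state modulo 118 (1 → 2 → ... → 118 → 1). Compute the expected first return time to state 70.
E[T_70 | X_0 = 70] = 118

The chain cycles deterministically, so starting at state 70 it returns in exactly 118 steps. Equivalently, the stationary distribution is uniform π_j = 1/118 for every state j, so by Kac's formula E[T_70] = 1/π_70 = 118.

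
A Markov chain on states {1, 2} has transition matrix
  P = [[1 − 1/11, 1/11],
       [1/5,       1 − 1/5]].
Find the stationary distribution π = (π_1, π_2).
π_1 = 11/16, π_2 = 5/16

Solve πP = π with π_1 + π_2 = 1. From πP = π: π_1 · (1 − 1/11) + π_2 · 1/5 = π_1 ⇒ π_2 · 1/5 = π_1 · 1/11 ⇒ π_2/π_1 = (1/11)/(1/5) = 5/11. Together with π_1 + π_2 = 1:
  π_1 = (1/5)/(1/11 + 1/5) = (1/5)/(16/55) = 11/16,
  π_2 = (1/11)/(1/11 + 1/5) = (1/11)/(16/55) = 5/16.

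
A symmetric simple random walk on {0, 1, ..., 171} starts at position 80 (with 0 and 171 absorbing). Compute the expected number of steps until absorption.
E[τ | X_0 = 80] = 7280

Let v_k = E[τ | X_0 = k]. Boundary: v_0 = v_171 = 0. Recurrence: v_k = 1 + (v_{k-1} + v_{k+1})/2 for 1 ≤ k ≤ 170. The particular solution to v_k − (v_{k-1} + v_{k+1})/2 = 1 is v_k = −k^2. Adding homogeneous solution A + B k and matching boundaries gives v_k = k (171 − k). Substituting k = 80: v_80 = 80 · 91 = 7280.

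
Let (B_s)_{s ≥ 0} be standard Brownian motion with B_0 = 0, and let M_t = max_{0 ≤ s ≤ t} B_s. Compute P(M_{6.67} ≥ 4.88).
P(M_{6.67} ≥ 4.88) = 2·P(B_{6.67} ≥ 4.88) = 2(1 − Φ(4.88/√6.67)) ≈ 0.0588

By the reflection principle for Brownian motion, P(M_t ≥ a) = 2 · P(B_t ≥ a) for a ≥ 0. Since B_t ~ N(0, t), P(B_t ≥ 4.88) = 1 − Φ(4.88/√t) = 1 − Φ(4.88/√6.67) = 1 − Φ(1.8895). So
  P(M_{6.67} ≥ 4.88) = 2(1 − Φ(1.8895)) ≈ 0.0588.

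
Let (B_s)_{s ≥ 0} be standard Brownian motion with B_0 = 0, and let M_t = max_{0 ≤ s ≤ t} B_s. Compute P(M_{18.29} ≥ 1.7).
P(M_{18.29} ≥ 1.7) = 2·P(B_{18.29} ≥ 1.7) = 2(1 − Φ(1.7/√18.29)) ≈ 0.6910

By the reflection principle for Brownian motion, P(M_t ≥ a) = 2 · P(B_t ≥ a) for a ≥ 0. Since B_t ~ N(0, t), P(B_t ≥ 1.7) = 1 − Φ(1.7/√t) = 1 − Φ(1.7/√18.29) = 1 − Φ(0.3975). So
  P(M_{18.29} ≥ 1.7) = 2(1 − Φ(0.3975)) ≈ 0.6910.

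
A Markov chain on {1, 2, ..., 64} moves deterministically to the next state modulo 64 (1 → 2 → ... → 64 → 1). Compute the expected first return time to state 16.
E[T_16 | X_0 = 16] = 64

The chain cycles deterministically, so starting at state 16 it returns in exactly 64 steps. Equivalently, the stationary distribution is uniform π_j = 1/64 for every state j, so by Kac's formula E[T_16] = 1/π_16 = 64.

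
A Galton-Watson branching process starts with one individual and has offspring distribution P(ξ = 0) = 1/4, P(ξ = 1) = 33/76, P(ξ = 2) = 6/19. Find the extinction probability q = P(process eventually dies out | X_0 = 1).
q = 19/24

The pgf is f(s) = 1/4 + 33/76·s + 6/19·s². The extinction probability q is the smallest fixed point of f in [0, 1]. Setting s = f(s):
  6/19·s² + (33/76 − 1)·s + 1/4 = 0
  6/19·s² − (1/4 + 6/19)·s + 1/4 = 0
which factors as (s − 1)·(6/19·s − 1/4) = 0, giving roots s = 1 and s = (1/4)/(6/19) = 19/24.
Mean offspring μ = 33/76 + 2·6/19 = 81/76 > 1 (supercritical), so q < 1. The extinction probability is the smaller root: q = (1/4)/(6/19) = 19/24.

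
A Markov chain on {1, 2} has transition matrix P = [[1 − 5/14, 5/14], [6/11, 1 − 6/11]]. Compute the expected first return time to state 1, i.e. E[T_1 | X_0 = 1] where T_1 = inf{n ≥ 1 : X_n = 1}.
E[T_1 | X_0 = 1] = 1/π_1 = 139/84

For an irreducible recurrent Markov chain with stationary distribution π, E[T_i | X_0 = i] = 1/π_i (Kac's formula). Here π_1 = (6/11)/(5/14 + 6/11) = (6/11)/(139/154) = 84/139, so E[T_1 | X_0 = 1] = 1/π_1 = (5/14 + 6/11)/(6/11) = (139/154)/(6/11) = 139/84.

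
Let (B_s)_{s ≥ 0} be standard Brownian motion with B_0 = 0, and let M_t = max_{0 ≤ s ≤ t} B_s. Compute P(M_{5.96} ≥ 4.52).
P(M_{5.96} ≥ 4.52) = 2·P(B_{5.96} ≥ 4.52) = 2(1 − Φ(4.52/√5.96)) ≈ 0.0641

By the reflection principle for Brownian motion, P(M_t ≥ a) = 2 · P(B_t ≥ a) for a ≥ 0. Since B_t ~ N(0, t), P(B_t ≥ 4.52) = 1 − Φ(4.52/√t) = 1 − Φ(4.52/√5.96) = 1 − Φ(1.8515). So
  P(M_{5.96} ≥ 4.52) = 2(1 − Φ(1.8515)) ≈ 0.0641.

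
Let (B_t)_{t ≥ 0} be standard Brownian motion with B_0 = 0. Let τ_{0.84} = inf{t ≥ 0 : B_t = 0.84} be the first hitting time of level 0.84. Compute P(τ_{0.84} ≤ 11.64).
P(τ_{0.84} ≤ 11.64) = 2(1 − Φ(0.84/√11.64)) = 2(1 − Φ(0.2462)) ≈ 0.8055

By the reflection principle for standard BM, P(τ_b ≤ t) = 2 · P(B_t ≥ b). Since B_t ~ N(0, t), P(B_t ≥ 0.84) = 1 − Φ(0.84/√t) = 1 − Φ(0.84/√11.64) = 1 − Φ(0.2462) ≈ 0.40276. Doubling: P(τ_{0.84} ≤ 11.64) ≈ 2 · 0.40276 = 0.80552 ≈ 0.8055.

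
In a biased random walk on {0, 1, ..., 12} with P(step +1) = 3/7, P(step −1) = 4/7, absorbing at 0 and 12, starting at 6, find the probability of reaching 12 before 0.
P(hit 12 before 0) = (1 − (4/3)^6) / (1 − (4/3)^12) = 729/4825

Let u_k denote P(reach 12 before 0 | start at k). Boundary: u_0 = 0, u_12 = 1. Recurrence: u_k = 3/7·u_{k+1} + 4/7·u_{k-1} for 1 ≤ k ≤ 11. Try u_k = A + B·r^k with r = q/p = (4/7)/(3/7) = 4/3. Substitution satisfies the recurrence; boundary conditions give:
  u_k = (1 − r^k) / (1 − r^N) = (1 − (4/3)^6) / (1 − (4/3)^12) = 729/4825.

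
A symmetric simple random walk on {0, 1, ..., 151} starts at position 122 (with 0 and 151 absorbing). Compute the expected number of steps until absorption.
E[τ | X_0 = 122] = 3538

Let v_k = E[τ | X_0 = k]. Boundary: v_0 = v_151 = 0. Recurrence: v_k = 1 + (v_{k-1} + v_{k+1})/2 for 1 ≤ k ≤ 150. The particular solution to v_k − (v_{k-1} + v_{k+1})/2 = 1 is v_k = −k^2. Adding homogeneous solution A + B k and matching boundaries gives v_k = k (151 − k). Substituting k = 122: v_122 = 122 · 29 = 3538.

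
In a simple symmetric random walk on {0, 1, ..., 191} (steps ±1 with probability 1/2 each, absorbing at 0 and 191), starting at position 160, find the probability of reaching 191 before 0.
P(hit 191 before 0) = 160/191

Let u_k = P(hit 191 before 0 | start at k). Then u_0 = 0, u_191 = 1, and u_k = u_{k-1}/2 + u_{k+1}/2 for 1 ≤ k ≤ 190. This harmonic recurrence is solved by u_k = k/191, giving u_160 = 160/191.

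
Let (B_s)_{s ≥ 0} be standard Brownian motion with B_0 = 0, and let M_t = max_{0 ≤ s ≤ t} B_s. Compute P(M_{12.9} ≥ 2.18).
P(M_{12.9} ≥ 2.18) = 2·P(B_{12.9} ≥ 2.18) = 2(1 − Φ(2.18/√12.9)) ≈ 0.5439

By the reflection principle for Brownian motion, P(M_t ≥ a) = 2 · P(B_t ≥ a) for a ≥ 0. Since B_t ~ N(0, t), P(B_t ≥ 2.18) = 1 − Φ(2.18/√t) = 1 − Φ(2.18/√12.9) = 1 − Φ(0.6070). So
  P(M_{12.9} ≥ 2.18) = 2(1 − Φ(0.6070)) ≈ 0.5439.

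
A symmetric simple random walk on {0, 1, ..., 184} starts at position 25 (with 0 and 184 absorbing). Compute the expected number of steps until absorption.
E[τ | X_0 = 25] = 3975

Let v_k = E[τ | X_0 = k]. Boundary: v_0 = v_184 = 0. Recurrence: v_k = 1 + (v_{k-1} + v_{k+1})/2 for 1 ≤ k ≤ 183. The particular solution to v_k − (v_{k-1} + v_{k+1})/2 = 1 is v_k = −k^2. Adding homogeneous solution A + B k and matching boundaries gives v_k = k (184 − k). Substituting k = 25: v_25 = 25 · 159 = 3975.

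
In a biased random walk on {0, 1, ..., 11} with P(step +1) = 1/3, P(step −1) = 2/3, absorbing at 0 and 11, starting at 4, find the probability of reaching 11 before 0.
P(hit 11 before 0) = (1 − (2)^4) / (1 − (2)^11) = 15/2047

Let u_k denote P(reach 11 before 0 | start at k). Boundary: u_0 = 0, u_11 = 1. Recurrence: u_k = 1/3·u_{k+1} + 2/3·u_{k-1} for 1 ≤ k ≤ 10. Try u_k = A + B·r^k with r = q/p = (2/3)/(1/3) = 2. Substitution satisfies the recurrence; boundary conditions give:
  u_k = (1 − r^k) / (1 − r^N) = (1 − (2)^4) / (1 − (2)^11) = 15/2047.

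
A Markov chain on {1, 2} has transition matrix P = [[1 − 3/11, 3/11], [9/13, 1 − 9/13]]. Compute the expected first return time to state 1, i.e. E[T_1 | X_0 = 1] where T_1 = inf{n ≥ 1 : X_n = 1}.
E[T_1 | X_0 = 1] = 1/π_1 = 46/33

For an irreducible recurrent Markov chain with stationary distribution π, E[T_i | X_0 = i] = 1/π_i (Kac's formula). Here π_1 = (9/13)/(3/11 + 9/13) = (9/13)/(138/143) = 33/46, so E[T_1 | X_0 = 1] = 1/π_1 = (3/11 + 9/13)/(9/13) = (138/143)/(9/13) = 46/33.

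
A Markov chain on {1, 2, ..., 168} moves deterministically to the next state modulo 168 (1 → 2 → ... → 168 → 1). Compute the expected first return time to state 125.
E[T_125 | X_0 = 125] = 168

The chain cycles deterministically, so starting at state 125 it returns in exactly 168 steps. Equivalently, the stationary distribution is uniform π_j = 1/168 for every state j, so by Kac's formula E[T_125] = 1/π_125 = 168.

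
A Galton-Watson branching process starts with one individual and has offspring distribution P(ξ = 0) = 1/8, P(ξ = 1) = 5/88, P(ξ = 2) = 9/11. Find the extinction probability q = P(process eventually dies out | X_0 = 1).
q = 11/72

The pgf is f(s) = 1/8 + 5/88·s + 9/11·s². The extinction probability q is the smallest fixed point of f in [0, 1]. Setting s = f(s):
  9/11·s² + (5/88 − 1)·s + 1/8 = 0
  9/11·s² − (1/8 + 9/11)·s + 1/8 = 0
which factors as (s − 1)·(9/11·s − 1/8) = 0, giving roots s = 1 and s = (1/8)/(9/11) = 11/72.
Mean offspring μ = 5/88 + 2·9/11 = 149/88 > 1 (supercritical), so q < 1. The extinction probability is the smaller root: q = (1/8)/(9/11) = 11/72.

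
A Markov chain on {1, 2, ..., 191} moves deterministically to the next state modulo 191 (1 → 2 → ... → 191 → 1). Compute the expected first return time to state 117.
E[T_117 | X_0 = 117] = 191

The chain cycles deterministically, so starting at state 117 it returns in exactly 191 steps. Equivalently, the stationary distribution is uniform π_j = 1/191 for every state j, so by Kac's formula E[T_117] = 1/π_117 = 191.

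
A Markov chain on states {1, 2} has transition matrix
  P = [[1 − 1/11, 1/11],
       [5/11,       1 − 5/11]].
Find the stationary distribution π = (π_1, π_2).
π_1 = 5/6, π_2 = 1/6

Solve πP = π with π_1 + π_2 = 1. From πP = π: π_1 · (1 − 1/11) + π_2 · 5/11 = π_1 ⇒ π_2 · 5/11 = π_1 · 1/11 ⇒ π_2/π_1 = (1/11)/(5/11) = 1/5. Together with π_1 + π_2 = 1:
  π_1 = (5/11)/(1/11 + 5/11) = (5/11)/(6/11) = 5/6,
  π_2 = (1/11)/(1/11 + 5/11) = (1/11)/(6/11) = 1/6.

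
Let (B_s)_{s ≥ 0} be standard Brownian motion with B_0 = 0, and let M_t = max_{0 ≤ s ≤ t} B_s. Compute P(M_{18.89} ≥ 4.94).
P(M_{18.89} ≥ 4.94) = 2·P(B_{18.89} ≥ 4.94) = 2(1 − Φ(4.94/√18.89)) ≈ 0.2557

By the reflection principle for Brownian motion, P(M_t ≥ a) = 2 · P(B_t ≥ a) for a ≥ 0. Since B_t ~ N(0, t), P(B_t ≥ 4.94) = 1 − Φ(4.94/√t) = 1 − Φ(4.94/√18.89) = 1 − Φ(1.1366). So
  P(M_{18.89} ≥ 4.94) = 2(1 − Φ(1.1366)) ≈ 0.2557.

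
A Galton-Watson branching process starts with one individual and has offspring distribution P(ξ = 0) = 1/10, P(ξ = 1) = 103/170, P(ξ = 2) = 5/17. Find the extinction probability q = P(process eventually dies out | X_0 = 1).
q = 17/50

The pgf is f(s) = 1/10 + 103/170·s + 5/17·s². The extinction probability q is the smallest fixed point of f in [0, 1]. Setting s = f(s):
  5/17·s² + (103/170 − 1)·s + 1/10 = 0
  5/17·s² − (1/10 + 5/17)·s + 1/10 = 0
which factors as (s − 1)·(5/17·s − 1/10) = 0, giving roots s = 1 and s = (1/10)/(5/17) = 17/50.
Mean offspring μ = 103/170 + 2·5/17 = 203/170 > 1 (supercritical), so q < 1. The extinction probability is the smaller root: q = (1/10)/(5/17) = 17/50.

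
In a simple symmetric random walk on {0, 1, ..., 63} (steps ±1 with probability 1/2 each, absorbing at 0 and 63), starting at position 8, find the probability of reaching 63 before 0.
P(hit 63 before 0) = 8/63

Let u_k = P(hit 63 before 0 | start at k). Then u_0 = 0, u_63 = 1, and u_k = u_{k-1}/2 + u_{k+1}/2 for 1 ≤ k ≤ 62. This harmonic recurrence is solved by u_k = k/63, giving u_8 = 8/63.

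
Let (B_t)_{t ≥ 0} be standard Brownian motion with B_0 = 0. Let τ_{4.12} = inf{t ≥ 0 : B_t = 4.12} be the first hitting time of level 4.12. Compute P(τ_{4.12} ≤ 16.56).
P(τ_{4.12} ≤ 16.56) = 2(1 − Φ(4.12/√16.56)) = 2(1 − Φ(1.0124)) ≈ 0.3113

By the reflection principle for standard BM, P(τ_b ≤ t) = 2 · P(B_t ≥ b). Since B_t ~ N(0, t), P(B_t ≥ 4.12) = 1 − Φ(4.12/√t) = 1 − Φ(4.12/√16.56) = 1 − Φ(1.0124) ≈ 0.15567. Doubling: P(τ_{4.12} ≤ 16.56) ≈ 2 · 0.15567 = 0.31134 ≈ 0.3113.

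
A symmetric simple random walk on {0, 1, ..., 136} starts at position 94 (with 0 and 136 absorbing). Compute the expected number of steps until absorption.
E[τ | X_0 = 94] = 3948

Let v_k = E[τ | X_0 = k]. Boundary: v_0 = v_136 = 0. Recurrence: v_k = 1 + (v_{k-1} + v_{k+1})/2 for 1 ≤ k ≤ 135. The particular solution to v_k − (v_{k-1} + v_{k+1})/2 = 1 is v_k = −k^2. Adding homogeneous solution A + B k and matching boundaries gives v_k = k (136 − k). Substituting k = 94: v_94 = 94 · 42 = 3948.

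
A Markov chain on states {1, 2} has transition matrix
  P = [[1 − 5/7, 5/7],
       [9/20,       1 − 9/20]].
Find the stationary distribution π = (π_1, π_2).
π_1 = 63/163, π_2 = 100/163

Solve πP = π with π_1 + π_2 = 1. From πP = π: π_1 · (1 − 5/7) + π_2 · 9/20 = π_1 ⇒ π_2 · 9/20 = π_1 · 5/7 ⇒ π_2/π_1 = (5/7)/(9/20) = 100/63. Together with π_1 + π_2 = 1:
  π_1 = (9/20)/(5/7 + 9/20) = (9/20)/(163/140) = 63/163,
  π_2 = (5/7)/(5/7 + 9/20) = (5/7)/(163/140) = 100/163.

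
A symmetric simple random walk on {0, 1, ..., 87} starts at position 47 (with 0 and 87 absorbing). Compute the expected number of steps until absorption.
E[τ | X_0 = 47] = 1880

Let v_k = E[τ | X_0 = k]. Boundary: v_0 = v_87 = 0. Recurrence: v_k = 1 + (v_{k-1} + v_{k+1})/2 for 1 ≤ k ≤ 86. The particular solution to v_k − (v_{k-1} + v_{k+1})/2 = 1 is v_k = −k^2. Adding homogeneous solution A + B k and matching boundaries gives v_k = k (87 − k). Substituting k = 47: v_47 = 47 · 40 = 1880.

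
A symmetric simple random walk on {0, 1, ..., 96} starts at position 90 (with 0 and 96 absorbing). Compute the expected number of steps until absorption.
E[τ | X_0 = 90] = 540

Let v_k = E[τ | X_0 = k]. Boundary: v_0 = v_96 = 0. Recurrence: v_k = 1 + (v_{k-1} + v_{k+1})/2 for 1 ≤ k ≤ 95. The particular solution to v_k − (v_{k-1} + v_{k+1})/2 = 1 is v_k = −k^2. Adding homogeneous solution A + B k and matching boundaries gives v_k = k (96 − k). Substituting k = 90: v_90 = 90 · 6 = 540.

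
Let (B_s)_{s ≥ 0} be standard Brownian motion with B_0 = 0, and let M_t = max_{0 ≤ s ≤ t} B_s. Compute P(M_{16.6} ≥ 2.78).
P(M_{16.6} ≥ 2.78) = 2·P(B_{16.6} ≥ 2.78) = 2(1 − Φ(2.78/√16.6)) ≈ 0.4950

By the reflection principle for Brownian motion, P(M_t ≥ a) = 2 · P(B_t ≥ a) for a ≥ 0. Since B_t ~ N(0, t), P(B_t ≥ 2.78) = 1 − Φ(2.78/√t) = 1 − Φ(2.78/√16.6) = 1 − Φ(0.6823). So
  P(M_{16.6} ≥ 2.78) = 2(1 − Φ(0.6823)) ≈ 0.4950.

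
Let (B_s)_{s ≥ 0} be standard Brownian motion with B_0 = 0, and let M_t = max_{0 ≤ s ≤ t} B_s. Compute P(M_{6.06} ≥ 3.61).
P(M_{6.06} ≥ 3.61) = 2·P(B_{6.06} ≥ 3.61) = 2(1 − Φ(3.61/√6.06)) ≈ 0.1425

By the reflection principle for Brownian motion, P(M_t ≥ a) = 2 · P(B_t ≥ a) for a ≥ 0. Since B_t ~ N(0, t), P(B_t ≥ 3.61) = 1 − Φ(3.61/√t) = 1 − Φ(3.61/√6.06) = 1 − Φ(1.4665). So
  P(M_{6.06} ≥ 3.61) = 2(1 − Φ(1.4665)) ≈ 0.1425.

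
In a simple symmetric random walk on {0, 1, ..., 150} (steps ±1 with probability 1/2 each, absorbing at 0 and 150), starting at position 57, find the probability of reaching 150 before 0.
P(hit 150 before 0) = 57/150 = 19/50

Let u_k = P(hit 150 before 0 | start at k). Then u_0 = 0, u_150 = 1, and u_k = u_{k-1}/2 + u_{k+1}/2 for 1 ≤ k ≤ 149. This harmonic recurrence is solved by u_k = k/150, giving u_57 = 57/150 = 19/50.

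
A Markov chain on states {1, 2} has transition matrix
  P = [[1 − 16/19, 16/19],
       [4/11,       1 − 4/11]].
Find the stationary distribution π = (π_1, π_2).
π_1 = 19/63, π_2 = 44/63

Solve πP = π with π_1 + π_2 = 1. From πP = π: π_1 · (1 − 16/19) + π_2 · 4/11 = π_1 ⇒ π_2 · 4/11 = π_1 · 16/19 ⇒ π_2/π_1 = (16/19)/(4/11) = 44/19. Together with π_1 + π_2 = 1:
  π_1 = (4/11)/(16/19 + 4/11) = (4/11)/(252/209) = 19/63,
  π_2 = (16/19)/(16/19 + 4/11) = (16/19)/(252/209) = 44/63.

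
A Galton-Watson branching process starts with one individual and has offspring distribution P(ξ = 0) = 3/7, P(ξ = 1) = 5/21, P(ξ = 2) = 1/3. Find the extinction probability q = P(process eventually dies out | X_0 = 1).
q = 1

Mean offspring μ = 0·3/7 + 1·5/21 + 2·1/3 = 19/21 ≤ 1. For μ ≤ 1 with offspring not concentrated at 1, the Galton-Watson process goes extinct almost surely, so q = 1.
(Algebraic check: The pgf is f(s) = 3/7 + 5/21·s + 1/3·s². The extinction probability q is the smallest fixed point of f in [0, 1]. Setting s = f(s):
  1/3·s² + (5/21 − 1)·s + 3/7 = 0
  1/3·s² − (3/7 + 1/3)·s + 3/7 = 0
which factors as (s − 1)·(1/3·s − 3/7) = 0, giving roots s = 1 and s = (3/7)/(1/3) = 9/7. Since 9/7 ≥ 1, the smallest root in [0, 1] is s = 1.)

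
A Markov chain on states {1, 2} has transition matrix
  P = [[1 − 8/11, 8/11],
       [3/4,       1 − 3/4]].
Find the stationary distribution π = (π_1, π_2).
π_1 = 33/65, π_2 = 32/65

Solve πP = π with π_1 + π_2 = 1. From πP = π: π_1 · (1 − 8/11) + π_2 · 3/4 = π_1 ⇒ π_2 · 3/4 = π_1 · 8/11 ⇒ π_2/π_1 = (8/11)/(3/4) = 32/33. Together with π_1 + π_2 = 1:
  π_1 = (3/4)/(8/11 + 3/4) = (3/4)/(65/44) = 33/65,
  π_2 = (8/11)/(8/11 + 3/4) = (8/11)/(65/44) = 32/65.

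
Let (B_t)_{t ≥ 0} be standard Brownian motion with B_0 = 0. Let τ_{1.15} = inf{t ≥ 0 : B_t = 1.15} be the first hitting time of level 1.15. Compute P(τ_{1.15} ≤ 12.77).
P(τ_{1.15} ≤ 12.77) = 2(1 − Φ(1.15/√12.77)) = 2(1 − Φ(0.3218)) ≈ 0.7476

By the reflection principle for standard BM, P(τ_b ≤ t) = 2 · P(B_t ≥ b). Since B_t ~ N(0, t), P(B_t ≥ 1.15) = 1 − Φ(1.15/√t) = 1 − Φ(1.15/√12.77) = 1 − Φ(0.3218) ≈ 0.37380. Doubling: P(τ_{1.15} ≤ 12.77) ≈ 2 · 0.37380 = 0.74760 ≈ 0.7476.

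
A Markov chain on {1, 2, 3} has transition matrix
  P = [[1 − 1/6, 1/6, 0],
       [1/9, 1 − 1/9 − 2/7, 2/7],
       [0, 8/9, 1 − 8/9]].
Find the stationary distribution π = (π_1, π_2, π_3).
π = (56/167, 84/167, 27/167)

This is a birth-death chain on three states, which satisfies detailed balance: π_1 · P_{12} = π_2 · P_{21} and π_2 · P_{23} = π_3 · P_{32}.
From π_1 · 1/6 = π_2 · 1/9: π_2/π_1 = (1/6)/(1/9) = 3/2.
From π_2 · 2/7 = π_3 · 8/9: π_3/π_2 = (2/7)/(8/9) = 9/28.
Take π_1 proportional to 1; then unnormalized π = (1, 3/2, 27/56). Normalize by dividing by the sum 167/56:
  π = (56/167, 84/167, 27/167).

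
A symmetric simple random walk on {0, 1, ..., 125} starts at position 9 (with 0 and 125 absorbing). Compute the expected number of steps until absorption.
E[τ | X_0 = 9] = 1044

Let v_k = E[τ | X_0 = k]. Boundary: v_0 = v_125 = 0. Recurrence: v_k = 1 + (v_{k-1} + v_{k+1})/2 for 1 ≤ k ≤ 124. The particular solution to v_k − (v_{k-1} + v_{k+1})/2 = 1 is v_k = −k^2. Adding homogeneous solution A + B k and matching boundaries gives v_k = k (125 − k). Substituting k = 9: v_9 = 9 · 116 = 1044.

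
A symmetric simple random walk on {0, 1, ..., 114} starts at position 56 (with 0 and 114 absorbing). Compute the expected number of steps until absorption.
E[τ | X_0 = 56] = 3248

Let v_k = E[τ | X_0 = k]. Boundary: v_0 = v_114 = 0. Recurrence: v_k = 1 + (v_{k-1} + v_{k+1})/2 for 1 ≤ k ≤ 113. The particular solution to v_k − (v_{k-1} + v_{k+1})/2 = 1 is v_k = −k^2. Adding homogeneous solution A + B k and matching boundaries gives v_k = k (114 − k). Substituting k = 56: v_56 = 56 · 58 = 3248.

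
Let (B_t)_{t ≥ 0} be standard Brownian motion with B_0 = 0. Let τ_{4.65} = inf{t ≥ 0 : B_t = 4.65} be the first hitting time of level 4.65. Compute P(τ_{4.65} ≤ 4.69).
P(τ_{4.65} ≤ 4.69) = 2(1 − Φ(4.65/√4.69)) = 2(1 − Φ(2.1472)) ≈ 0.0318

By the reflection principle for standard BM, P(τ_b ≤ t) = 2 · P(B_t ≥ b). Since B_t ~ N(0, t), P(B_t ≥ 4.65) = 1 − Φ(4.65/√t) = 1 − Φ(4.65/√4.69) = 1 − Φ(2.1472) ≈ 0.01589. Doubling: P(τ_{4.65} ≤ 4.69) ≈ 2 · 0.01589 = 0.03178 ≈ 0.0318.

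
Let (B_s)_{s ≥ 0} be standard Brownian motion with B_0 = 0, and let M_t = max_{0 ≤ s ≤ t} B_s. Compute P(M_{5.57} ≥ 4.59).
P(M_{5.57} ≥ 4.59) = 2·P(B_{5.57} ≥ 4.59) = 2(1 − Φ(4.59/√5.57)) ≈ 0.0518

By the reflection principle for Brownian motion, P(M_t ≥ a) = 2 · P(B_t ≥ a) for a ≥ 0. Since B_t ~ N(0, t), P(B_t ≥ 4.59) = 1 − Φ(4.59/√t) = 1 − Φ(4.59/√5.57) = 1 − Φ(1.9448). So
  P(M_{5.57} ≥ 4.59) = 2(1 − Φ(1.9448)) ≈ 0.0518.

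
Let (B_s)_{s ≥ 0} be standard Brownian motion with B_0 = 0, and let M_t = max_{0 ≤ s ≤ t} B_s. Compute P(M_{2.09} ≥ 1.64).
P(M_{2.09} ≥ 1.64) = 2·P(B_{2.09} ≥ 1.64) = 2(1 − Φ(1.64/√2.09)) ≈ 0.2566

By the reflection principle for Brownian motion, P(M_t ≥ a) = 2 · P(B_t ≥ a) for a ≥ 0. Since B_t ~ N(0, t), P(B_t ≥ 1.64) = 1 − Φ(1.64/√t) = 1 − Φ(1.64/√2.09) = 1 − Φ(1.1344). So
  P(M_{2.09} ≥ 1.64) = 2(1 − Φ(1.1344)) ≈ 0.2566.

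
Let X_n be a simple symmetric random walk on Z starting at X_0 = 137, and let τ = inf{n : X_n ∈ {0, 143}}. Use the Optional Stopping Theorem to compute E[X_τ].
E[X_τ] = 137

X_n is a martingale and τ is a bounded-mean stopping time (indeed τ is finite a.s. with bounded expectation since the walk is in a bounded region). By the OST, E[X_τ] = E[X_0] = 137. Equivalently: E[X_τ] = 143 · P(hit 143 first) + 0 · P(hit 0 first) = 143 · (137/143) = 137.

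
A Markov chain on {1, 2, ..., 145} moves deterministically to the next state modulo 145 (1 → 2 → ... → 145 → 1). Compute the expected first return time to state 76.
E[T_76 | X_0 = 76] = 145

The chain cycles deterministically, so starting at state 76 it returns in exactly 145 steps. Equivalently, the stationary distribution is uniform π_j = 1/145 for every state j, so by Kac's formula E[T_76] = 1/π_76 = 145.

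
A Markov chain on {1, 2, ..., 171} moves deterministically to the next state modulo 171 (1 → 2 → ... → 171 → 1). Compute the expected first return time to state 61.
E[T_61 | X_0 = 61] = 171

The chain cycles deterministically, so starting at state 61 it returns in exactly 171 steps. Equivalently, the stationary distribution is uniform π_j = 1/171 for every state j, so by Kac's formula E[T_61] = 1/π_61 = 171.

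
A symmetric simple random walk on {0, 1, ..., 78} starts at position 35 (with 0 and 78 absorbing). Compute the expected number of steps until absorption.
E[τ | X_0 = 35] = 1505

Let v_k = E[τ | X_0 = k]. Boundary: v_0 = v_78 = 0. Recurrence: v_k = 1 + (v_{k-1} + v_{k+1})/2 for 1 ≤ k ≤ 77. The particular solution to v_k − (v_{k-1} + v_{k+1})/2 = 1 is v_k = −k^2. Adding homogeneous solution A + B k and matching boundaries gives v_k = k (78 − k). Substituting k = 35: v_35 = 35 · 43 = 1505.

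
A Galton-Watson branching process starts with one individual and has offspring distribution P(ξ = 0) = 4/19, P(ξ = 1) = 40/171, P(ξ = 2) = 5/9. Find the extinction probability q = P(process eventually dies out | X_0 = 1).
q = 36/95

The pgf is f(s) = 4/19 + 40/171·s + 5/9·s². The extinction probability q is the smallest fixed point of f in [0, 1]. Setting s = f(s):
  5/9·s² + (40/171 − 1)·s + 4/19 = 0
  5/9·s² − (4/19 + 5/9)·s + 4/19 = 0
which factors as (s − 1)·(5/9·s − 4/19) = 0, giving roots s = 1 and s = (4/19)/(5/9) = 36/95.
Mean offspring μ = 40/171 + 2·5/9 = 230/171 > 1 (supercritical), so q < 1. The extinction probability is the smaller root: q = (4/19)/(5/9) = 36/95.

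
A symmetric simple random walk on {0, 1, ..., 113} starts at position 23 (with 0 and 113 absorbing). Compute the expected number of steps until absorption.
E[τ | X_0 = 23] = 2070

Let v_k = E[τ | X_0 = k]. Boundary: v_0 = v_113 = 0. Recurrence: v_k = 1 + (v_{k-1} + v_{k+1})/2 for 1 ≤ k ≤ 112. The particular solution to v_k − (v_{k-1} + v_{k+1})/2 = 1 is v_k = −k^2. Adding homogeneous solution A + B k and matching boundaries gives v_k = k (113 − k). Substituting k = 23: v_23 = 23 · 90 = 2070.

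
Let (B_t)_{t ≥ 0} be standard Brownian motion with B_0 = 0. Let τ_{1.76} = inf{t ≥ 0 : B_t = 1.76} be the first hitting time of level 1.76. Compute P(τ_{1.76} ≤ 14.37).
P(τ_{1.76} ≤ 14.37) = 2(1 − Φ(1.76/√14.37)) = 2(1 − Φ(0.4643)) ≈ 0.6424

By the reflection principle for standard BM, P(τ_b ≤ t) = 2 · P(B_t ≥ b). Since B_t ~ N(0, t), P(B_t ≥ 1.76) = 1 − Φ(1.76/√t) = 1 − Φ(1.76/√14.37) = 1 − Φ(0.4643) ≈ 0.32122. Doubling: P(τ_{1.76} ≤ 14.37) ≈ 2 · 0.32122 = 0.64244 ≈ 0.6424.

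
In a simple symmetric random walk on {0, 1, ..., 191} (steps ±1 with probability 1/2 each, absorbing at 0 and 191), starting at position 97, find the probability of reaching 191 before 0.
P(hit 191 before 0) = 97/191

Let u_k = P(hit 191 before 0 | start at k). Then u_0 = 0, u_191 = 1, and u_k = u_{k-1}/2 + u_{k+1}/2 for 1 ≤ k ≤ 190. This harmonic recurrence is solved by u_k = k/191, giving u_97 = 97/191.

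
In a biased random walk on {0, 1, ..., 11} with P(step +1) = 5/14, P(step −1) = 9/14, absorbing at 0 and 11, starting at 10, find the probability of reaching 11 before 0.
P(hit 11 before 0) = (1 − (9/5)^10) / (1 − (9/5)^11) = 4346273470/7833057871

Let u_k denote P(reach 11 before 0 | start at k). Boundary: u_0 = 0, u_11 = 1. Recurrence: u_k = 5/14·u_{k+1} + 9/14·u_{k-1} for 1 ≤ k ≤ 10. Try u_k = A + B·r^k with r = q/p = (9/14)/(5/14) = 9/5. Substitution satisfies the recurrence; boundary conditions give:
  u_k = (1 − r^k) / (1 − r^N) = (1 − (9/5)^10) / (1 − (9/5)^11) = 4346273470/7833057871.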